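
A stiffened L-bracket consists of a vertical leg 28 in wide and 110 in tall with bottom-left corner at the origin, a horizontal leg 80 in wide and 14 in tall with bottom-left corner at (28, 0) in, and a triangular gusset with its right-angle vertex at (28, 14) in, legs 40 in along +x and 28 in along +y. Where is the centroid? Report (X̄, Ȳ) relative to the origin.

X̄ = 29.92 in, Ȳ = 39.98 in

vertical leg: A = 28 × 110 = 3080.00, centroid at (14.00, 55.00).
horizontal leg: A = 80 × 14 = 1120.00, centroid at (68.00, 7.00).
gusset: A = ½·40·28 = 560.00, centroid at (41.33, 23.33).
ΣA = 4760.00 in²
ΣAX̄ = (3080.00)(14.00) + (1120.00)(68.00) + (560.00)(41.33) = 142426.67 in³
ΣAȲ = (3080.00)(55.00) + (1120.00)(7.00) + (560.00)(23.33) = 190306.67 in³
X̄ = 142426.67 / 4760.00 = 29.92 in
Ȳ = 190306.67 / 4760.00 = 39.98 in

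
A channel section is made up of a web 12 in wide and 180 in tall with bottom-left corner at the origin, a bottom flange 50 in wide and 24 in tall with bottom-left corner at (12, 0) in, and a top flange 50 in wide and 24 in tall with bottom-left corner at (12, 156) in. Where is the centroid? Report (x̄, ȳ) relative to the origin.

web: A = 12 × 180 = 2160.00, centroid at (6.00, 90.00).
bottom flange: A = 50 × 24 = 1200.00, centroid at (37.00, 12.00).
top flange: A = 50 × 24 = 1200.00, centroid at (37.00, 168.00).
ΣA = 4560.00 in²
ΣAx̄ = (2160.00)(6.00) + (1200.00)(37.00) + (1200.00)(37.00) = 101760.00 in³
ΣAȳ = (2160.00)(90.00) + (1200.00)(12.00) + (1200.00)(168.00) = 410400.00 in³
x̄ = 101760.00 / 4560.00 = 22.32 in
ȳ = 410400.00 / 4560.00 = 90.00 in

x̄ = 22.32 in, ȳ = 90.00 in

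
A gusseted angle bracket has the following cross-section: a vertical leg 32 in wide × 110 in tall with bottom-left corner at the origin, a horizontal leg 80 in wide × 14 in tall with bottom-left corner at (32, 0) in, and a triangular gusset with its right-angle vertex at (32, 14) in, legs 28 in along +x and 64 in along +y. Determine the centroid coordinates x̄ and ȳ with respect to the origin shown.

vertical leg: A = 32 × 110 = 3520.00, centroid at (16.00, 55.00).
horizontal leg: A = 80 × 14 = 1120.00, centroid at (72.00, 7.00).
gusset: A = ½·28·64 = 896.00, centroid at (41.33, 35.33).
ΣA = 5536.00 in²
ΣAx̄ = (3520.00)(16.00) + (1120.00)(72.00) + (896.00)(41.33) = 173994.67 in³
ΣAȳ = (3520.00)(55.00) + (1120.00)(7.00) + (896.00)(35.33) = 233098.67 in³
x̄ = 173994.67 / 5536.00 = 31.43 in
ȳ = 233098.67 / 5536.00 = 42.11 in

x̄ = 31.43 in, ȳ = 42.11 in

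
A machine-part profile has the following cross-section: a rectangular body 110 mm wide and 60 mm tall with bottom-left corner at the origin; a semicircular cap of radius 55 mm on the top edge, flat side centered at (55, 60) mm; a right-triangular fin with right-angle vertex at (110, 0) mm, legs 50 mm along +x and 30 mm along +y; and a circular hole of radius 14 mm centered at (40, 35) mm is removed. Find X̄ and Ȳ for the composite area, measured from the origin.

X̄ = 60.48 mm, Ȳ = 50.49 mm

rectangular body: A = 110 × 60 = 6600.00, centroid at (55.00, 30.00).
semicircular top: A = ½π·55² = 4751.66, centroid at (55.00, 83.34).
triangular fin: A = ½·50·30 = 750.00, centroid at (126.67, 10.00).
hole: A = −π·14² = -615.75, centroid at (40.00, 35.00).
ΣA = 11485.91 mm²
ΣAX̄ = (6600.00)(55.00) + (4751.66)(55.00) + (750.00)(126.67) + (-615.75)(40.00) = 694711.15 mm³
ΣAȲ = (6600.00)(30.00) + (4751.66)(83.34) + (750.00)(10.00) + (-615.75)(35.00) = 579964.87 mm³
X̄ = 694711.15 / 11485.91 = 60.48 mm
Ȳ = 579964.87 / 11485.91 = 50.49 mm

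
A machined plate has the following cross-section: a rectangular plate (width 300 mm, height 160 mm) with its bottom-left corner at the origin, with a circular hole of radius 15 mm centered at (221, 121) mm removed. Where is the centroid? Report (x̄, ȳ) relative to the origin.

plate: A = 300 × 160 = 48000.00, centroid at (150.00, 80.00).
hole: A = −π·15² = -706.86, centroid at (221.00, 121.00).
ΣA = 47293.14 mm², ΣAx̄ = 7043784.31 mm³, ΣAȳ = 3754470.14 mm³.
x̄ = 7043784.31/47293.14 = 148.94 mm; ȳ = 3754470.14/47293.14 = 79.39 mm.

x̄ = 148.94 mm, ȳ = 79.39 mm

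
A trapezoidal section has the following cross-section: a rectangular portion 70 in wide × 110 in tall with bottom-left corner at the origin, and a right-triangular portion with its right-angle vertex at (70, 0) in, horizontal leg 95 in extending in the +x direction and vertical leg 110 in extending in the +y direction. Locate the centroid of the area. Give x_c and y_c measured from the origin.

Part | A | x̄ᵢ | ȳᵢ | A·x̄ᵢ | A·ȳᵢ
rectangular portion | 7700.00 | 35.00 | 55.00 | 269500.00 | 423500.00
triangular portion | 5225.00 | 101.67 | 36.67 | 531208.33 | 191583.33
Σ | 12925.00 |  |  | 800708.33 | 615083.33
x_c = 800708.33 / 12925.00 = 61.95 in
y_c = 615083.33 / 12925.00 = 47.59 in

x_c = 61.95 in, y_c = 47.59 in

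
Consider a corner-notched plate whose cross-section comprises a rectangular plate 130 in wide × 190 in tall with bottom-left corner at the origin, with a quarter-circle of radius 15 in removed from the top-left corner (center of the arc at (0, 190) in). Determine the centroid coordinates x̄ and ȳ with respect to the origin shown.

plate: A = 130 × 190 = 24700.00, centroid at (65.00, 95.00).
removed quarter-circle: A = −¼π·15² = -176.71, centroid at (6.37, 183.63).
ΣA = 24523.29 in², ΣAx̄ = 1604375.00 in³, ΣAȳ = 2314049.23 in³.
x̄ = 1604375.00/24523.29 = 65.42 in; ȳ = 2314049.23/24523.29 = 94.36 in.

x̄ = 65.42 in, ȳ = 94.36 in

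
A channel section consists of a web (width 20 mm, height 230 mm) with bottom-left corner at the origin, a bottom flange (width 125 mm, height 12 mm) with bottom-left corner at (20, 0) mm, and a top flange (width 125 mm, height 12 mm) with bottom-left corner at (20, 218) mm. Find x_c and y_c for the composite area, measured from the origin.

Part | A | x̄ᵢ | ȳᵢ | A·x̄ᵢ | A·ȳᵢ
web | 4600.00 | 10.00 | 115.00 | 46000.00 | 529000.00
bottom flange | 1500.00 | 82.50 | 6.00 | 123750.00 | 9000.00
top flange | 1500.00 | 82.50 | 224.00 | 123750.00 | 336000.00
Σ | 7600.00 |  |  | 293500.00 | 874000.00
x_c = 293500.00 / 7600.00 = 38.62 mm
y_c = 874000.00 / 7600.00 = 115.00 mm

x_c = 38.62 mm, y_c = 115.00 mm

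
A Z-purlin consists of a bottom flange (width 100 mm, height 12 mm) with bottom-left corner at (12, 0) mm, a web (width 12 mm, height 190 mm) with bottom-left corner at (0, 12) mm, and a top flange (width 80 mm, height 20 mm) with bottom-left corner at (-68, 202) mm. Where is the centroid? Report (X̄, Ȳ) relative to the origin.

Part | A | x̄ᵢ | ȳᵢ | A·x̄ᵢ | A·ȳᵢ
bottom flange | 1200.00 | 62.00 | 6.00 | 74400.00 | 7200.00
web | 2280.00 | 6.00 | 107.00 | 13680.00 | 243960.00
top flange | 1600.00 | -28.00 | 212.00 | -44800.00 | 339200.00
Σ | 5080.00 |  |  | 43280.00 | 590360.00
X̄ = 43280.00 / 5080.00 = 8.52 mm
Ȳ = 590360.00 / 5080.00 = 116.21 mm

X̄ = 8.52 mm, Ȳ = 116.21 mm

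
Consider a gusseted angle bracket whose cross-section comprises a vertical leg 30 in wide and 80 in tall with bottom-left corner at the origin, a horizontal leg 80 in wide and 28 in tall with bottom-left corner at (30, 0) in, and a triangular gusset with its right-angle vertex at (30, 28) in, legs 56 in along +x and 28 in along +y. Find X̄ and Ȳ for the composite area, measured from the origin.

X̄ = 42.58 in, Ȳ = 28.88 in

vertical leg: A = 30 × 80 = 2400.00, centroid at (15.00, 40.00).
horizontal leg: A = 80 × 28 = 2240.00, centroid at (70.00, 14.00).
gusset: A = ½·56·28 = 784.00, centroid at (48.67, 37.33).
ΣA = 5424.00 in²
ΣAX̄ = (2400.00)(15.00) + (2240.00)(70.00) + (784.00)(48.67) = 230954.67 in³
ΣAȲ = (2400.00)(40.00) + (2240.00)(14.00) + (784.00)(37.33) = 156629.33 in³
X̄ = 230954.67 / 5424.00 = 42.58 in
Ȳ = 156629.33 / 5424.00 = 28.88 in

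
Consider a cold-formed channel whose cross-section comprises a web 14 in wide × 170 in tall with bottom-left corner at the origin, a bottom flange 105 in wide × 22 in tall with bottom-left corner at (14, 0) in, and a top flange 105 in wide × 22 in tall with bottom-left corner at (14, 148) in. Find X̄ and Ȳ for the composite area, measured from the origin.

web: A = 14 × 170 = 2380.00, centroid at (7.00, 85.00).
bottom flange: A = 105 × 22 = 2310.00, centroid at (66.50, 11.00).
top flange: A = 105 × 22 = 2310.00, centroid at (66.50, 159.00).
ΣA = 7000.00 in², ΣAX̄ = 323890.00 in³, ΣAȲ = 595000.00 in³.
X̄ = 323890.00/7000.00 = 46.27 in; Ȳ = 595000.00/7000.00 = 85.00 in.

X̄ = 46.27 in, Ȳ = 85.00 in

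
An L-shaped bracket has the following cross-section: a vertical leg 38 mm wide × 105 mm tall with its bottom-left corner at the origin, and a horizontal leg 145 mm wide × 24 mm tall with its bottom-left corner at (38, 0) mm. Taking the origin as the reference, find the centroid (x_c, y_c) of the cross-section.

Part | A | x̄ᵢ | ȳᵢ | A·x̄ᵢ | A·ȳᵢ
vertical leg | 3990.00 | 19.00 | 52.50 | 75810.00 | 209475.00
horizontal leg | 3480.00 | 110.50 | 12.00 | 384540.00 | 41760.00
Σ | 7470.00 |  |  | 460350.00 | 251235.00
x_c = 460350.00 / 7470.00 = 61.63 mm
y_c = 251235.00 / 7470.00 = 33.63 mm

x_c = 61.63 mm, y_c = 33.63 mm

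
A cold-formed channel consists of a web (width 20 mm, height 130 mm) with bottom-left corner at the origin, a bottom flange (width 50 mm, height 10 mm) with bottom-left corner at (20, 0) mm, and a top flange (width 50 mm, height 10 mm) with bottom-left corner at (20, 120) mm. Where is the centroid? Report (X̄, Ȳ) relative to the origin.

web: A = 20 × 130 = 2600.00, centroid at (10.00, 65.00).
bottom flange: A = 50 × 10 = 500.00, centroid at (45.00, 5.00).
top flange: A = 50 × 10 = 500.00, centroid at (45.00, 125.00).
ΣA = 3600.00 mm²
ΣAX̄ = (2600.00)(10.00) + (500.00)(45.00) + (500.00)(45.00) = 71000.00 mm³
ΣAȲ = (2600.00)(65.00) + (500.00)(5.00) + (500.00)(125.00) = 234000.00 mm³
X̄ = 71000.00 / 3600.00 = 19.72 mm
Ȳ = 234000.00 / 3600.00 = 65.00 mm

X̄ = 19.72 mm, Ȳ = 65.00 mm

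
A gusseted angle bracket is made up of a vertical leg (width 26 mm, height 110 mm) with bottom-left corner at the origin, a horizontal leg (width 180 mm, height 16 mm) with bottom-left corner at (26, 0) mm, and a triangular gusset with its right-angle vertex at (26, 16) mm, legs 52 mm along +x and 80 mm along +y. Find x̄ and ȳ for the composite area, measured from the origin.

Part | A | x̄ᵢ | ȳᵢ | A·x̄ᵢ | A·ȳᵢ
vertical leg | 2860.00 | 13.00 | 55.00 | 37180.00 | 157300.00
horizontal leg | 2880.00 | 116.00 | 8.00 | 334080.00 | 23040.00
gusset | 2080.00 | 43.33 | 42.67 | 90133.33 | 88746.67
Σ | 7820.00 |  |  | 461393.33 | 269086.67
x̄ = 461393.33 / 7820.00 = 59.00 mm
ȳ = 269086.67 / 7820.00 = 34.41 mm

x̄ = 59.00 mm, ȳ = 34.41 mm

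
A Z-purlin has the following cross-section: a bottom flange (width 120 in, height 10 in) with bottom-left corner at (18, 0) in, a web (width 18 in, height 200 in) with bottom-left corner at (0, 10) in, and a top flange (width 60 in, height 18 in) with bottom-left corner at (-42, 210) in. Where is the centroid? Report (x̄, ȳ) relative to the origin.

x̄ = 19.22 in, ȳ = 108.59 in

bottom flange: A = 120 × 10 = 1200.00, centroid at (78.00, 5.00).
web: A = 18 × 200 = 3600.00, centroid at (9.00, 110.00).
top flange: A = 60 × 18 = 1080.00, centroid at (-12.00, 219.00).
ΣA = 5880.00 in²
ΣAx̄ = (1200.00)(78.00) + (3600.00)(9.00) + (1080.00)(-12.00) = 113040.00 in³
ΣAȳ = (1200.00)(5.00) + (3600.00)(110.00) + (1080.00)(219.00) = 638520.00 in³
x̄ = 113040.00 / 5880.00 = 19.22 in
ȳ = 638520.00 / 5880.00 = 108.59 in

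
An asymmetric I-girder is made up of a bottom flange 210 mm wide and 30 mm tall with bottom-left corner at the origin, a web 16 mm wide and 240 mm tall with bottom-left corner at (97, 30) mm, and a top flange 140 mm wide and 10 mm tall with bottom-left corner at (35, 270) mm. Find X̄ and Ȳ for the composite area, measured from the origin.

Part | A | x̄ᵢ | ȳᵢ | A·x̄ᵢ | A·ȳᵢ
bottom flange | 6300.00 | 105.00 | 15.00 | 661500.00 | 94500.00
web | 3840.00 | 105.00 | 150.00 | 403200.00 | 576000.00
top flange | 1400.00 | 105.00 | 275.00 | 147000.00 | 385000.00
Σ | 11540.00 |  |  | 1211700.00 | 1055500.00
X̄ = 1211700.00 / 11540.00 = 105.00 mm
Ȳ = 1055500.00 / 11540.00 = 91.46 mm

X̄ = 105.00 mm, Ȳ = 91.46 mm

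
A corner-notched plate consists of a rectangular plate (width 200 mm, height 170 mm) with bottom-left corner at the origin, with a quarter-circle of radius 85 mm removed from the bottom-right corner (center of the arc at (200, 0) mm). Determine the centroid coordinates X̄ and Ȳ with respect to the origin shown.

X̄ = 87.19 mm, Ȳ = 94.80 mm

plate: A = 200 × 170 = 34000.00, centroid at (100.00, 85.00).
removed quarter-circle: A = −¼π·85² = -5674.50, centroid at (163.92, 36.08).
ΣA = 28325.50 mm²
ΣAX̄ = (34000.00)(100.00) + (-5674.50)(163.92) = 2469807.99 mm³
ΣAȲ = (34000.00)(85.00) + (-5674.50)(36.08) = 2685291.67 mm³
X̄ = 2469807.99 / 28325.50 = 87.19 mm
Ȳ = 2685291.67 / 28325.50 = 94.80 mm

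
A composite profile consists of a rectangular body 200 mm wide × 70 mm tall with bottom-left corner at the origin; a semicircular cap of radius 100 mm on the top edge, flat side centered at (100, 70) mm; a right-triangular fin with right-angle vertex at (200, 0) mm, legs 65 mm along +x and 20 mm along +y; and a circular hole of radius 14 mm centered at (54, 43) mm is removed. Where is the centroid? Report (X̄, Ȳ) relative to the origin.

X̄ = 103.61 mm, Ȳ = 75.11 mm

Part | A | x̄ᵢ | ȳᵢ | A·x̄ᵢ | A·ȳᵢ
rectangular body | 14000.00 | 100.00 | 35.00 | 1400000.00 | 490000.00
semicircular top | 15707.96 | 100.00 | 112.44 | 1570796.33 | 1766224.10
triangular fin | 650.00 | 221.67 | 6.67 | 144083.33 | 4333.33
hole | -615.75 | 54.00 | 43.00 | -33250.62 | -26477.34
Σ | 29742.21 |  |  | 3081629.04 | 2234080.09
X̄ = 3081629.04 / 29742.21 = 103.61 mm
Ȳ = 2234080.09 / 29742.21 = 75.11 mm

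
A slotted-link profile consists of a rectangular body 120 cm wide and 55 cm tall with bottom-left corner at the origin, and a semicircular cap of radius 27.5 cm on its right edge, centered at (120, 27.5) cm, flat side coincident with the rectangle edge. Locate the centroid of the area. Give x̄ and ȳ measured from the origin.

Part | A | x̄ᵢ | ȳᵢ | A·x̄ᵢ | A·ȳᵢ
rectangular body | 6600.00 | 60.00 | 27.50 | 396000.00 | 181500.00
semicircular end | 1187.91 | 131.67 | 27.50 | 156414.35 | 32667.65
Σ | 7787.91 |  |  | 552414.35 | 214167.65
x̄ = 552414.35 / 7787.91 = 70.93 cm
ȳ = 214167.65 / 7787.91 = 27.50 cm

x̄ = 70.93 cm, ȳ = 27.50 cm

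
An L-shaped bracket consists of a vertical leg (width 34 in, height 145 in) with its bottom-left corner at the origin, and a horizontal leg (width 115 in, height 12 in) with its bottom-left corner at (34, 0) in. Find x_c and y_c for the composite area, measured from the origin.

Part | A | x̄ᵢ | ȳᵢ | A·x̄ᵢ | A·ȳᵢ
vertical leg | 4930.00 | 17.00 | 72.50 | 83810.00 | 357425.00
horizontal leg | 1380.00 | 91.50 | 6.00 | 126270.00 | 8280.00
Σ | 6310.00 |  |  | 210080.00 | 365705.00
x_c = 210080.00 / 6310.00 = 33.29 in
y_c = 365705.00 / 6310.00 = 57.96 in

x_c = 33.29 in, y_c = 57.96 in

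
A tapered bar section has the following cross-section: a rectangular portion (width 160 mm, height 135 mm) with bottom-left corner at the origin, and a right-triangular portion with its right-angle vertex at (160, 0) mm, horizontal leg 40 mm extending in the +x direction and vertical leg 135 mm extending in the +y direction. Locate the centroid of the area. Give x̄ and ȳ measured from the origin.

rectangular portion: A = 160 × 135 = 21600.00, centroid at (80.00, 67.50).
triangular portion: A = ½·40·135 = 2700.00, centroid at (173.33, 45.00).
ΣA = 24300.00 mm², ΣAx̄ = 2196000.00 mm³, ΣAȳ = 1579500.00 mm³.
x̄ = 2196000.00/24300.00 = 90.37 mm; ȳ = 1579500.00/24300.00 = 65.00 mm.

x̄ = 90.37 mm, ȳ = 65.00 mm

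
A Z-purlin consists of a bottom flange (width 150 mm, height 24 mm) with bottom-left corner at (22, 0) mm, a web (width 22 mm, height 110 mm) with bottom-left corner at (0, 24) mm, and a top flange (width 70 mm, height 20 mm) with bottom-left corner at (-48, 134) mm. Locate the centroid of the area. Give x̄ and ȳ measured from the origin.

x̄ = 48.20 mm, ȳ = 58.76 mm

bottom flange: A = 150 × 24 = 3600.00, centroid at (97.00, 12.00).
web: A = 22 × 110 = 2420.00, centroid at (11.00, 79.00).
top flange: A = 70 × 20 = 1400.00, centroid at (-13.00, 144.00).
ΣA = 7420.00 mm², ΣAx̄ = 357620.00 mm³, ΣAȳ = 435980.00 mm³.
x̄ = 357620.00/7420.00 = 48.20 mm; ȳ = 435980.00/7420.00 = 58.76 mm.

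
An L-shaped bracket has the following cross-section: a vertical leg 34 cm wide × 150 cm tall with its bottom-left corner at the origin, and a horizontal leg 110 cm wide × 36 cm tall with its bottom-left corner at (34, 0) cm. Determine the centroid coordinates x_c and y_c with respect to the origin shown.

vertical leg: A = 34 × 150 = 5100.00, centroid at (17.00, 75.00).
horizontal leg: A = 110 × 36 = 3960.00, centroid at (89.00, 18.00).
ΣA = 9060.00 cm²
ΣAx_c = (5100.00)(17.00) + (3960.00)(89.00) = 439140.00 cm³
ΣAy_c = (5100.00)(75.00) + (3960.00)(18.00) = 453780.00 cm³
x_c = 439140.00 / 9060.00 = 48.47 cm
y_c = 453780.00 / 9060.00 = 50.09 cm

x_c = 48.47 cm, y_c = 50.09 cm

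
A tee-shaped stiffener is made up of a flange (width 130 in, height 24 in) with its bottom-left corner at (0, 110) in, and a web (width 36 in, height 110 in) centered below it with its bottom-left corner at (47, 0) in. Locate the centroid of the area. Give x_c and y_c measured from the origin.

x_c = 65.00 in, y_c = 84.53 in

Part | A | x̄ᵢ | ȳᵢ | A·x̄ᵢ | A·ȳᵢ
web | 3960.00 | 65.00 | 55.00 | 257400.00 | 217800.00
flange | 3120.00 | 65.00 | 122.00 | 202800.00 | 380640.00
Σ | 7080.00 |  |  | 460200.00 | 598440.00
x_c = 460200.00 / 7080.00 = 65.00 in
y_c = 598440.00 / 7080.00 = 84.53 in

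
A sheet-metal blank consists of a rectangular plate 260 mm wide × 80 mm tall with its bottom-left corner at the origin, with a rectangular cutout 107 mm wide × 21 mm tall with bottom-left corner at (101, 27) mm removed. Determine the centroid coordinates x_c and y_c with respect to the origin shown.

Part | A | x̄ᵢ | ȳᵢ | A·x̄ᵢ | A·ȳᵢ
plate | 20800.00 | 130.00 | 40.00 | 2704000.00 | 832000.00
hole | -2247.00 | 154.50 | 37.50 | -347161.50 | -84262.50
Σ | 18553.00 |  |  | 2356838.50 | 747737.50
x_c = 2356838.50 / 18553.00 = 127.03 mm
y_c = 747737.50 / 18553.00 = 40.30 mm

x_c = 127.03 mm, y_c = 40.30 mm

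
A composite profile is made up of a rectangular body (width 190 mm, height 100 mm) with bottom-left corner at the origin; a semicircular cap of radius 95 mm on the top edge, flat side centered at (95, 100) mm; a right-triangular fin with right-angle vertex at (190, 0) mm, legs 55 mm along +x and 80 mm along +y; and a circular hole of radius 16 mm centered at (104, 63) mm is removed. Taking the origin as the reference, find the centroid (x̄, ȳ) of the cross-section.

x̄ = 102.00 mm, ȳ = 85.25 mm

rectangular body: A = 190 × 100 = 19000.00, centroid at (95.00, 50.00).
semicircular top: A = ½π·95² = 14176.44, centroid at (95.00, 140.32).
triangular fin: A = ½·55·80 = 2200.00, centroid at (208.33, 26.67).
hole: A = −π·16² = -804.25, centroid at (104.00, 63.00).
ΣA = 34572.19 mm²
ΣAx̄ = (19000.00)(95.00) + (14176.44)(95.00) + (2200.00)(208.33) + (-804.25)(104.00) = 3526453.07 mm³
ΣAȳ = (19000.00)(50.00) + (14176.44)(140.32) + (2200.00)(26.67) + (-804.25)(63.00) = 2947226.08 mm³
x̄ = 3526453.07 / 34572.19 = 102.00 mm
ȳ = 2947226.08 / 34572.19 = 85.25 mm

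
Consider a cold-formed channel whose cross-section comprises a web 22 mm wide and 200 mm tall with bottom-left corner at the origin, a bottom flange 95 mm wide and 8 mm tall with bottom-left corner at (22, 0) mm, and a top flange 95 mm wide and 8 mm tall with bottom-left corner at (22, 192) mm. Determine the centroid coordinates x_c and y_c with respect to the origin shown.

web: A = 22 × 200 = 4400.00, centroid at (11.00, 100.00).
bottom flange: A = 95 × 8 = 760.00, centroid at (69.50, 4.00).
top flange: A = 95 × 8 = 760.00, centroid at (69.50, 196.00).
ΣA = 5920.00 mm²
ΣAx_c = (4400.00)(11.00) + (760.00)(69.50) + (760.00)(69.50) = 154040.00 mm³
ΣAy_c = (4400.00)(100.00) + (760.00)(4.00) + (760.00)(196.00) = 592000.00 mm³
x_c = 154040.00 / 5920.00 = 26.02 mm
y_c = 592000.00 / 5920.00 = 100.00 mm

x_c = 26.02 mm, y_c = 100.00 mm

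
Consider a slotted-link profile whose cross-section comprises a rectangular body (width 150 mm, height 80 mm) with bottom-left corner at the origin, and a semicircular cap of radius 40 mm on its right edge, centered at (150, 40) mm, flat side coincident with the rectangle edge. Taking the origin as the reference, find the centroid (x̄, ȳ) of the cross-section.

rectangular body: A = 150 × 80 = 12000.00, centroid at (75.00, 40.00).
semicircular end: A = ½π·40² = 2513.27, centroid at (166.98, 40.00).
ΣA = 14513.27 mm²
ΣAx̄ = (12000.00)(75.00) + (2513.27)(166.98) = 1319657.79 mm³
ΣAȳ = (12000.00)(40.00) + (2513.27)(40.00) = 580530.96 mm³
x̄ = 1319657.79 / 14513.27 = 90.93 mm
ȳ = 580530.96 / 14513.27 = 40.00 mm

x̄ = 90.93 mm, ȳ = 40.00 mm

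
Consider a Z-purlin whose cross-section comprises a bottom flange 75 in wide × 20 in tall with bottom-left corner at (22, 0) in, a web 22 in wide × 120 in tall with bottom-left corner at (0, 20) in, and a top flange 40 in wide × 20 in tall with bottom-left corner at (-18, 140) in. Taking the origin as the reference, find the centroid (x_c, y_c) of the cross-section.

Part | A | x̄ᵢ | ȳᵢ | A·x̄ᵢ | A·ȳᵢ
bottom flange | 1500.00 | 59.50 | 10.00 | 89250.00 | 15000.00
web | 2640.00 | 11.00 | 80.00 | 29040.00 | 211200.00
top flange | 800.00 | 2.00 | 150.00 | 1600.00 | 120000.00
Σ | 4940.00 |  |  | 119890.00 | 346200.00
x_c = 119890.00 / 4940.00 = 24.27 in
y_c = 346200.00 / 4940.00 = 70.08 in

x_c = 24.27 in, y_c = 70.08 in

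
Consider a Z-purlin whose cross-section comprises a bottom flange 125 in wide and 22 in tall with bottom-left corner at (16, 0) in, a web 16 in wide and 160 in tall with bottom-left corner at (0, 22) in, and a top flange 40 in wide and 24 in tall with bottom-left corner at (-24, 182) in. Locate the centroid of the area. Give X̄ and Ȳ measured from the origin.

X̄ = 37.08 in, Ȳ = 76.17 in

bottom flange: A = 125 × 22 = 2750.00, centroid at (78.50, 11.00).
web: A = 16 × 160 = 2560.00, centroid at (8.00, 102.00).
top flange: A = 40 × 24 = 960.00, centroid at (-4.00, 194.00).
ΣA = 6270.00 in²
ΣAX̄ = (2750.00)(78.50) + (2560.00)(8.00) + (960.00)(-4.00) = 232515.00 in³
ΣAȲ = (2750.00)(11.00) + (2560.00)(102.00) + (960.00)(194.00) = 477610.00 in³
X̄ = 232515.00 / 6270.00 = 37.08 in
Ȳ = 477610.00 / 6270.00 = 76.17 in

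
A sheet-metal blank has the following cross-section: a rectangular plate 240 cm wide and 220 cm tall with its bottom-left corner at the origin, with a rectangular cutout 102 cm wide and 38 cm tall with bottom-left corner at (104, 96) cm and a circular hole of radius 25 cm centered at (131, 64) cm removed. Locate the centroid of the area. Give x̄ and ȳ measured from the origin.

Part | A | x̄ᵢ | ȳᵢ | A·x̄ᵢ | A·ȳᵢ
plate | 52800.00 | 120.00 | 110.00 | 6336000.00 | 5808000.00
hole 1 | -3876.00 | 155.00 | 115.00 | -600780.00 | -445740.00
hole 2 | -1963.50 | 131.00 | 64.00 | -257217.90 | -125663.71
Σ | 46960.50 |  |  | 5478002.10 | 5236596.29
x̄ = 5478002.10 / 46960.50 = 116.65 cm
ȳ = 5236596.29 / 46960.50 = 111.51 cm

x̄ = 116.65 cm, ȳ = 111.51 cm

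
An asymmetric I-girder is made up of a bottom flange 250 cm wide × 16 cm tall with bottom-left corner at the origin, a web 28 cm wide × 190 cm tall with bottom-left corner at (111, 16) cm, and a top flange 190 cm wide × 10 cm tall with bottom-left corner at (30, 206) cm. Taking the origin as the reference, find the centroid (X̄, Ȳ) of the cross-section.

X̄ = 125.00 cm, Ȳ = 91.21 cm

bottom flange: A = 250 × 16 = 4000.00, centroid at (125.00, 8.00).
web: A = 28 × 190 = 5320.00, centroid at (125.00, 111.00).
top flange: A = 190 × 10 = 1900.00, centroid at (125.00, 211.00).
ΣA = 11220.00 cm²
ΣAX̄ = (4000.00)(125.00) + (5320.00)(125.00) + (1900.00)(125.00) = 1402500.00 cm³
ΣAȲ = (4000.00)(8.00) + (5320.00)(111.00) + (1900.00)(211.00) = 1023420.00 cm³
X̄ = 1402500.00 / 11220.00 = 125.00 cm
Ȳ = 1023420.00 / 11220.00 = 91.21 cm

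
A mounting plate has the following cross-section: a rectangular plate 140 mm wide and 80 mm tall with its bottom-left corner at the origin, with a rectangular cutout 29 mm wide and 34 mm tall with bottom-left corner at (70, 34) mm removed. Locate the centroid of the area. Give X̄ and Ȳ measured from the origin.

plate: A = 140 × 80 = 11200.00, centroid at (70.00, 40.00).
hole: A = −(29 × 34) = -986.00, centroid at (84.50, 51.00).
ΣA = 10214.00 mm²
ΣAX̄ = (11200.00)(70.00) + (-986.00)(84.50) = 700683.00 mm³
ΣAȲ = (11200.00)(40.00) + (-986.00)(51.00) = 397714.00 mm³
X̄ = 700683.00 / 10214.00 = 68.60 mm
Ȳ = 397714.00 / 10214.00 = 38.94 mm

X̄ = 68.60 mm, Ȳ = 38.94 mm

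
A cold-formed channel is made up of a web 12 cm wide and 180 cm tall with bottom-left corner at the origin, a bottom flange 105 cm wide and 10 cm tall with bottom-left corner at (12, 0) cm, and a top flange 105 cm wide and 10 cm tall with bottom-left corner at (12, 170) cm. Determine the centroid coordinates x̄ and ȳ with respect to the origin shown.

x̄ = 34.84 cm, ȳ = 90.00 cm

web: A = 12 × 180 = 2160.00, centroid at (6.00, 90.00).
bottom flange: A = 105 × 10 = 1050.00, centroid at (64.50, 5.00).
top flange: A = 105 × 10 = 1050.00, centroid at (64.50, 175.00).
ΣA = 4260.00 cm²
ΣAx̄ = (2160.00)(6.00) + (1050.00)(64.50) + (1050.00)(64.50) = 148410.00 cm³
ΣAȳ = (2160.00)(90.00) + (1050.00)(5.00) + (1050.00)(175.00) = 383400.00 cm³
x̄ = 148410.00 / 4260.00 = 34.84 cm
ȳ = 383400.00 / 4260.00 = 90.00 cm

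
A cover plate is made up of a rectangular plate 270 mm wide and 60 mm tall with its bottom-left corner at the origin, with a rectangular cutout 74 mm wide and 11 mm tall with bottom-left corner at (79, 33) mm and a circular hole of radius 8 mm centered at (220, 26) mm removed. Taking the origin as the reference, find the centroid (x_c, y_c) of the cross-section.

plate: A = 270 × 60 = 16200.00, centroid at (135.00, 30.00).
hole 1: A = −(74 × 11) = -814.00, centroid at (116.00, 38.50).
hole 2: A = −π·8² = -201.06, centroid at (220.00, 26.00).
ΣA = 15184.94 mm², ΣAx_c = 2048342.38 mm³, ΣAy_c = 449433.39 mm³.
x_c = 2048342.38/15184.94 = 134.89 mm; y_c = 449433.39/15184.94 = 29.60 mm.

x_c = 134.89 mm, y_c = 29.60 mm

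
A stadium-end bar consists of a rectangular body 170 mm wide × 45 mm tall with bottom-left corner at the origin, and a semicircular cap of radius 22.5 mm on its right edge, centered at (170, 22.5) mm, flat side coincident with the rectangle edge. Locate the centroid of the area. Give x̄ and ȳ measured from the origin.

rectangular body: A = 170 × 45 = 7650.00, centroid at (85.00, 22.50).
semicircular end: A = ½π·22.5² = 795.22, centroid at (179.55, 22.50).
ΣA = 8445.22 mm², ΣAx̄ = 793030.41 mm³, ΣAȳ = 190017.35 mm³.
x̄ = 793030.41/8445.22 = 93.90 mm; ȳ = 190017.35/8445.22 = 22.50 mm.

x̄ = 93.90 mm, ȳ = 22.50 mm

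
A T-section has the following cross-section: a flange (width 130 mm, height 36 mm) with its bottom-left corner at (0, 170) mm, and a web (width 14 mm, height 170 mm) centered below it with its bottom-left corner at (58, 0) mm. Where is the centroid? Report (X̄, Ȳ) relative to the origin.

web: A = 14 × 170 = 2380.00, centroid at (65.00, 85.00).
flange: A = 130 × 36 = 4680.00, centroid at (65.00, 188.00).
ΣA = 7060.00 mm², ΣAX̄ = 458900.00 mm³, ΣAȲ = 1082140.00 mm³.
X̄ = 458900.00/7060.00 = 65.00 mm; Ȳ = 1082140.00/7060.00 = 153.28 mm.

X̄ = 65.00 mm, Ȳ = 153.28 mm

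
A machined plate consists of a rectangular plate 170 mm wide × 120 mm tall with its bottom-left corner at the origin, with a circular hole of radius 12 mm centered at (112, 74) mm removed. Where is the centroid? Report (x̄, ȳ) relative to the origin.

plate: A = 170 × 120 = 20400.00, centroid at (85.00, 60.00).
hole: A = −π·12² = -452.39, centroid at (112.00, 74.00).
ΣA = 19947.61 mm², ΣAx̄ = 1683332.39 mm³, ΣAȳ = 1190523.19 mm³.
x̄ = 1683332.39/19947.61 = 84.39 mm; ȳ = 1190523.19/19947.61 = 59.68 mm.

x̄ = 84.39 mm, ȳ = 59.68 mm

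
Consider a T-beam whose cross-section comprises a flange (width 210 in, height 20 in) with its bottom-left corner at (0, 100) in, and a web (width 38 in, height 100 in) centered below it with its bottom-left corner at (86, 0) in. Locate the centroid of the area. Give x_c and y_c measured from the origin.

x_c = 105.00 in, y_c = 81.50 in

web: A = 38 × 100 = 3800.00, centroid at (105.00, 50.00).
flange: A = 210 × 20 = 4200.00, centroid at (105.00, 110.00).
ΣA = 8000.00 in², ΣAx_c = 840000.00 in³, ΣAy_c = 652000.00 in³.
x_c = 840000.00/8000.00 = 105.00 in; y_c = 652000.00/8000.00 = 81.50 in.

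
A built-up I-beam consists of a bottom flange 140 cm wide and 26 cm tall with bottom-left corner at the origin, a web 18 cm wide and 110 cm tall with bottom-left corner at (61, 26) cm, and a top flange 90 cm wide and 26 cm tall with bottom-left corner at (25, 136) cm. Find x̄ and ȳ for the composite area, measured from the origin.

x̄ = 70.00 cm, ȳ = 69.89 cm

Part | A | x̄ᵢ | ȳᵢ | A·x̄ᵢ | A·ȳᵢ
bottom flange | 3640.00 | 70.00 | 13.00 | 254800.00 | 47320.00
web | 1980.00 | 70.00 | 81.00 | 138600.00 | 160380.00
top flange | 2340.00 | 70.00 | 149.00 | 163800.00 | 348660.00
Σ | 7960.00 |  |  | 557200.00 | 556360.00
x̄ = 557200.00 / 7960.00 = 70.00 cm
ȳ = 556360.00 / 7960.00 = 69.89 cm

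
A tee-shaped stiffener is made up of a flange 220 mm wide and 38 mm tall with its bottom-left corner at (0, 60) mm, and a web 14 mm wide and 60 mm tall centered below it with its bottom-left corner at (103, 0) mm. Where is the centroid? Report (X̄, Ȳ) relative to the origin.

X̄ = 110.00 mm, Ȳ = 74.53 mm

Part | A | x̄ᵢ | ȳᵢ | A·x̄ᵢ | A·ȳᵢ
web | 840.00 | 110.00 | 30.00 | 92400.00 | 25200.00
flange | 8360.00 | 110.00 | 79.00 | 919600.00 | 660440.00
Σ | 9200.00 |  |  | 1012000.00 | 685640.00
X̄ = 1012000.00 / 9200.00 = 110.00 mm
Ȳ = 685640.00 / 9200.00 = 74.53 mm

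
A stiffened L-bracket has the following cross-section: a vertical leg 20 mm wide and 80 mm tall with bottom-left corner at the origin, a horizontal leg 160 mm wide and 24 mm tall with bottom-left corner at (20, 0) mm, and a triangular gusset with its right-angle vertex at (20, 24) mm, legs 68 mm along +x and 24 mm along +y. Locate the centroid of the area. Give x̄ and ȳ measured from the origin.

vertical leg: A = 20 × 80 = 1600.00, centroid at (10.00, 40.00).
horizontal leg: A = 160 × 24 = 3840.00, centroid at (100.00, 12.00).
gusset: A = ½·68·24 = 816.00, centroid at (42.67, 32.00).
ΣA = 6256.00 mm²
ΣAx̄ = (1600.00)(10.00) + (3840.00)(100.00) + (816.00)(42.67) = 434816.00 mm³
ΣAȳ = (1600.00)(40.00) + (3840.00)(12.00) + (816.00)(32.00) = 136192.00 mm³
x̄ = 434816.00 / 6256.00 = 69.50 mm
ȳ = 136192.00 / 6256.00 = 21.77 mm

x̄ = 69.50 mm, ȳ = 21.77 mm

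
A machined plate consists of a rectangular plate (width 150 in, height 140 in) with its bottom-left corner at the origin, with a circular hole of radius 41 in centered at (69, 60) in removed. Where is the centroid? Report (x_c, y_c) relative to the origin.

x_c = 77.02 in, y_c = 73.36 in

plate: A = 150 × 140 = 21000.00, centroid at (75.00, 70.00).
hole: A = −π·41² = -5281.02, centroid at (69.00, 60.00).
ΣA = 15718.98 in², ΣAx_c = 1210609.81 in³, ΣAy_c = 1153138.96 in³.
x_c = 1210609.81/15718.98 = 77.02 in; y_c = 1153138.96/15718.98 = 73.36 in.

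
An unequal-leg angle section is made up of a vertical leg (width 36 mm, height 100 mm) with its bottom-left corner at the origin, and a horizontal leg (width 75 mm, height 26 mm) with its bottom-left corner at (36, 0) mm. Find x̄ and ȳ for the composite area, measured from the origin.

Part | A | x̄ᵢ | ȳᵢ | A·x̄ᵢ | A·ȳᵢ
vertical leg | 3600.00 | 18.00 | 50.00 | 64800.00 | 180000.00
horizontal leg | 1950.00 | 73.50 | 13.00 | 143325.00 | 25350.00
Σ | 5550.00 |  |  | 208125.00 | 205350.00
x̄ = 208125.00 / 5550.00 = 37.50 mm
ȳ = 205350.00 / 5550.00 = 37.00 mm

x̄ = 37.50 mm, ȳ = 37.00 mm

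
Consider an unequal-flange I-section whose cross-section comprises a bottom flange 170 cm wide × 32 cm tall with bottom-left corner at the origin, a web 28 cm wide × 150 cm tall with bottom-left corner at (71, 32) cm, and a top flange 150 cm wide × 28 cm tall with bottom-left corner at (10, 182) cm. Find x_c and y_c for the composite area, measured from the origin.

x_c = 85.00 cm, y_c = 98.24 cm

bottom flange: A = 170 × 32 = 5440.00, centroid at (85.00, 16.00).
web: A = 28 × 150 = 4200.00, centroid at (85.00, 107.00).
top flange: A = 150 × 28 = 4200.00, centroid at (85.00, 196.00).
ΣA = 13840.00 cm²
ΣAx_c = (5440.00)(85.00) + (4200.00)(85.00) + (4200.00)(85.00) = 1176400.00 cm³
ΣAy_c = (5440.00)(16.00) + (4200.00)(107.00) + (4200.00)(196.00) = 1359640.00 cm³
x_c = 1176400.00 / 13840.00 = 85.00 cm
y_c = 1359640.00 / 13840.00 = 98.24 cm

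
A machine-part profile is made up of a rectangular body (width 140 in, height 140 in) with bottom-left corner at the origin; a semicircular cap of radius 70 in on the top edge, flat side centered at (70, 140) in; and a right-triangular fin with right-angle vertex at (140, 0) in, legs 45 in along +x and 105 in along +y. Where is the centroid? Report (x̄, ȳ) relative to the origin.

x̄ = 76.77 in, ȳ = 93.09 in

rectangular body: A = 140 × 140 = 19600.00, centroid at (70.00, 70.00).
semicircular top: A = ½π·70² = 7696.90, centroid at (70.00, 169.71).
triangular fin: A = ½·45·105 = 2362.50, centroid at (155.00, 35.00).
ΣA = 29659.40 in², ΣAx̄ = 2276970.64 in³, ΣAȳ = 2760920.45 in³.
x̄ = 2276970.64/29659.40 = 76.77 in; ȳ = 2760920.45/29659.40 = 93.09 in.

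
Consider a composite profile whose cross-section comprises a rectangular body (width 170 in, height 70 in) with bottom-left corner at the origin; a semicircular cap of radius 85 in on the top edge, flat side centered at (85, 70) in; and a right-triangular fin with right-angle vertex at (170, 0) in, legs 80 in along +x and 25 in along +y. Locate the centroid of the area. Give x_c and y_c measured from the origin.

rectangular body: A = 170 × 70 = 11900.00, centroid at (85.00, 35.00).
semicircular top: A = ½π·85² = 11349.00, centroid at (85.00, 106.08).
triangular fin: A = ½·80·25 = 1000.00, centroid at (196.67, 8.33).
ΣA = 24249.00 in²
ΣAx_c = (11900.00)(85.00) + (11349.00)(85.00) + (1000.00)(196.67) = 2172831.96 in³
ΣAy_c = (11900.00)(35.00) + (11349.00)(106.08) + (1000.00)(8.33) = 1628680.24 in³
x_c = 2172831.96 / 24249.00 = 89.61 in
y_c = 1628680.24 / 24249.00 = 67.16 in

x_c = 89.61 in, y_c = 67.16 in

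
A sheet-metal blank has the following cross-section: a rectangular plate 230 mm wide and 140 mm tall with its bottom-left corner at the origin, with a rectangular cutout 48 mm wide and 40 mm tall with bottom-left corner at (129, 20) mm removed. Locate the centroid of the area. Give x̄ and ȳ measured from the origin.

x̄ = 112.59 mm, ȳ = 71.90 mm

Part | A | x̄ᵢ | ȳᵢ | A·x̄ᵢ | A·ȳᵢ
plate | 32200.00 | 115.00 | 70.00 | 3703000.00 | 2254000.00
hole | -1920.00 | 153.00 | 40.00 | -293760.00 | -76800.00
Σ | 30280.00 |  |  | 3409240.00 | 2177200.00
x̄ = 3409240.00 / 30280.00 = 112.59 mm
ȳ = 2177200.00 / 30280.00 = 71.90 mm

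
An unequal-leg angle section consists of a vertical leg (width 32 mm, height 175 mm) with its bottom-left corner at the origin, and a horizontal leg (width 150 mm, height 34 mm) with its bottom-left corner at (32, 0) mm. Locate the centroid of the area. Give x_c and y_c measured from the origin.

Part | A | x̄ᵢ | ȳᵢ | A·x̄ᵢ | A·ȳᵢ
vertical leg | 5600.00 | 16.00 | 87.50 | 89600.00 | 490000.00
horizontal leg | 5100.00 | 107.00 | 17.00 | 545700.00 | 86700.00
Σ | 10700.00 |  |  | 635300.00 | 576700.00
x_c = 635300.00 / 10700.00 = 59.37 mm
y_c = 576700.00 / 10700.00 = 53.90 mm

x_c = 59.37 mm, y_c = 53.90 mm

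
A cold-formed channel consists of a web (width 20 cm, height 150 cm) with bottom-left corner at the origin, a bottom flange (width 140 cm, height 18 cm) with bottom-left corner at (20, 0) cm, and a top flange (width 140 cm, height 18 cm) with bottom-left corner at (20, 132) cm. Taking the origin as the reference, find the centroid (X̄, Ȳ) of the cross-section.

web: A = 20 × 150 = 3000.00, centroid at (10.00, 75.00).
bottom flange: A = 140 × 18 = 2520.00, centroid at (90.00, 9.00).
top flange: A = 140 × 18 = 2520.00, centroid at (90.00, 141.00).
ΣA = 8040.00 cm²
ΣAX̄ = (3000.00)(10.00) + (2520.00)(90.00) + (2520.00)(90.00) = 483600.00 cm³
ΣAȲ = (3000.00)(75.00) + (2520.00)(9.00) + (2520.00)(141.00) = 603000.00 cm³
X̄ = 483600.00 / 8040.00 = 60.15 cm
Ȳ = 603000.00 / 8040.00 = 75.00 cm

X̄ = 60.15 cm, Ȳ = 75.00 cm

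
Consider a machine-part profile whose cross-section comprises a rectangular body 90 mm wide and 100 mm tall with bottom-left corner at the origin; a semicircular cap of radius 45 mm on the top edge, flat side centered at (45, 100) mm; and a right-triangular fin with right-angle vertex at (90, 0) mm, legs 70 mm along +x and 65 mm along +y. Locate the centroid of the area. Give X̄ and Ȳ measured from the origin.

X̄ = 55.75 mm, Ȳ = 60.75 mm

rectangular body: A = 90 × 100 = 9000.00, centroid at (45.00, 50.00).
semicircular top: A = ½π·45² = 3180.86, centroid at (45.00, 119.10).
triangular fin: A = ½·70·65 = 2275.00, centroid at (113.33, 21.67).
ΣA = 14455.86 mm²
ΣAX̄ = (9000.00)(45.00) + (3180.86)(45.00) + (2275.00)(113.33) = 805972.15 mm³
ΣAȲ = (9000.00)(50.00) + (3180.86)(119.10) + (2275.00)(21.67) = 878127.92 mm³
X̄ = 805972.15 / 14455.86 = 55.75 mm
Ȳ = 878127.92 / 14455.86 = 60.75 mm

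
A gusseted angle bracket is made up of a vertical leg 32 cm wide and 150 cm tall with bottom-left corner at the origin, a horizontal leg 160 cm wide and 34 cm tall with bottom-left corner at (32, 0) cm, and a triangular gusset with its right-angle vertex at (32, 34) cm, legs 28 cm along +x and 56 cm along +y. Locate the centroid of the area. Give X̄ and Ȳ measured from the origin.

X̄ = 65.17 cm, Ȳ = 44.79 cm

vertical leg: A = 32 × 150 = 4800.00, centroid at (16.00, 75.00).
horizontal leg: A = 160 × 34 = 5440.00, centroid at (112.00, 17.00).
gusset: A = ½·28·56 = 784.00, centroid at (41.33, 52.67).
ΣA = 11024.00 cm², ΣAX̄ = 718485.33 cm³, ΣAȲ = 493770.67 cm³.
X̄ = 718485.33/11024.00 = 65.17 cm; Ȳ = 493770.67/11024.00 = 44.79 cm.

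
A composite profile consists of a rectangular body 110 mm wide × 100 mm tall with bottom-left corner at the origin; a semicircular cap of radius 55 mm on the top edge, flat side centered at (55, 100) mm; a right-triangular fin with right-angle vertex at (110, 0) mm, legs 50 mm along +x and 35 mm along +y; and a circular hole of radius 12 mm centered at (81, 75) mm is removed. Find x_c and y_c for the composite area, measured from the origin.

x_c = 58.15 mm, y_c = 68.77 mm

rectangular body: A = 110 × 100 = 11000.00, centroid at (55.00, 50.00).
semicircular top: A = ½π·55² = 4751.66, centroid at (55.00, 123.34).
triangular fin: A = ½·50·35 = 875.00, centroid at (126.67, 11.67).
hole: A = −π·12² = -452.39, centroid at (81.00, 75.00).
ΣA = 16174.27 mm²
ΣAx_c = (11000.00)(55.00) + (4751.66)(55.00) + (875.00)(126.67) + (-452.39)(81.00) = 940531.04 mm³
ΣAy_c = (11000.00)(50.00) + (4751.66)(123.34) + (875.00)(11.67) + (-452.39)(75.00) = 1112361.69 mm³
x_c = 940531.04 / 16174.27 = 58.15 mm
y_c = 1112361.69 / 16174.27 = 68.77 mm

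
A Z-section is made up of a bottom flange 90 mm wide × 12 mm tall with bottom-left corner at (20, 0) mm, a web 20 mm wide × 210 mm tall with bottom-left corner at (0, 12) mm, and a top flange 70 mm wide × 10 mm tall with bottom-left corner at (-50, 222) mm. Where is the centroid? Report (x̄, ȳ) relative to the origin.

x̄ = 17.01 mm, ȳ = 109.83 mm

bottom flange: A = 90 × 12 = 1080.00, centroid at (65.00, 6.00).
web: A = 20 × 210 = 4200.00, centroid at (10.00, 117.00).
top flange: A = 70 × 10 = 700.00, centroid at (-15.00, 227.00).
ΣA = 5980.00 mm², ΣAx̄ = 101700.00 mm³, ΣAȳ = 656780.00 mm³.
x̄ = 101700.00/5980.00 = 17.01 mm; ȳ = 656780.00/5980.00 = 109.83 mm.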